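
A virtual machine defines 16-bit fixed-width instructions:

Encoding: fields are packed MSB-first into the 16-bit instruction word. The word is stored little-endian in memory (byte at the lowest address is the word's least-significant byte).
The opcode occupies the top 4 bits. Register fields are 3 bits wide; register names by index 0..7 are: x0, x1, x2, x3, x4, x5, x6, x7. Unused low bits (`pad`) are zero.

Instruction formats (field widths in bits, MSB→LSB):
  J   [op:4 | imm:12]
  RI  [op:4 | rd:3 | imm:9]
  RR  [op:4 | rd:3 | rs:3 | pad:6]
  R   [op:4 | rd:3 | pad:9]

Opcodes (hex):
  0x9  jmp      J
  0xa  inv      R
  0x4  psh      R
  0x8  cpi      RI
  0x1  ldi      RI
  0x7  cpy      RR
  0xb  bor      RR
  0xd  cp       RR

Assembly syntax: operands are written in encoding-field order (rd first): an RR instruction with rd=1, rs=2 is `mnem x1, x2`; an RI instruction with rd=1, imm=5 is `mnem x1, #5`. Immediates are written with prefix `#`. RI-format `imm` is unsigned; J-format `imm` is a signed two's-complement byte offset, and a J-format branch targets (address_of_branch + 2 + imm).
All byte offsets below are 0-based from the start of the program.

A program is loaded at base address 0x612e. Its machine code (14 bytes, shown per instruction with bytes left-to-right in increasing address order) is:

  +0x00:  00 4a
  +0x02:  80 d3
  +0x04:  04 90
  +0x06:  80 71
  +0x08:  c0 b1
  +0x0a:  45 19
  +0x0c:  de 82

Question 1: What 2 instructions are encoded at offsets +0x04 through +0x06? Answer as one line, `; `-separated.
jmp #4; cpy x0, x6

+0x04: 04 90 ⇒ word 0x9004 (little)
  opcode bits[15:12]=0x9: jmp/J
  imm: (w>>0)&0xfff=0x4 → #4
+0x06: 80 71 ⇒ word 0x7180 (little)
  opcode bits[15:12]=0x7: cpy/RR
  rd: (w>>9)&0x7=0x0 → x0
  rs: (w>>6)&0x7=0x6 → x6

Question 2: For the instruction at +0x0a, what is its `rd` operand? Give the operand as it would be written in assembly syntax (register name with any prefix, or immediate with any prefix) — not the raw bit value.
[0a] 45 19 → 0x1945
  top 4b → 0x1 → ldi [RI]
  [11:9] rd=4 = x4
  [8:0] imm=325 = #325

x4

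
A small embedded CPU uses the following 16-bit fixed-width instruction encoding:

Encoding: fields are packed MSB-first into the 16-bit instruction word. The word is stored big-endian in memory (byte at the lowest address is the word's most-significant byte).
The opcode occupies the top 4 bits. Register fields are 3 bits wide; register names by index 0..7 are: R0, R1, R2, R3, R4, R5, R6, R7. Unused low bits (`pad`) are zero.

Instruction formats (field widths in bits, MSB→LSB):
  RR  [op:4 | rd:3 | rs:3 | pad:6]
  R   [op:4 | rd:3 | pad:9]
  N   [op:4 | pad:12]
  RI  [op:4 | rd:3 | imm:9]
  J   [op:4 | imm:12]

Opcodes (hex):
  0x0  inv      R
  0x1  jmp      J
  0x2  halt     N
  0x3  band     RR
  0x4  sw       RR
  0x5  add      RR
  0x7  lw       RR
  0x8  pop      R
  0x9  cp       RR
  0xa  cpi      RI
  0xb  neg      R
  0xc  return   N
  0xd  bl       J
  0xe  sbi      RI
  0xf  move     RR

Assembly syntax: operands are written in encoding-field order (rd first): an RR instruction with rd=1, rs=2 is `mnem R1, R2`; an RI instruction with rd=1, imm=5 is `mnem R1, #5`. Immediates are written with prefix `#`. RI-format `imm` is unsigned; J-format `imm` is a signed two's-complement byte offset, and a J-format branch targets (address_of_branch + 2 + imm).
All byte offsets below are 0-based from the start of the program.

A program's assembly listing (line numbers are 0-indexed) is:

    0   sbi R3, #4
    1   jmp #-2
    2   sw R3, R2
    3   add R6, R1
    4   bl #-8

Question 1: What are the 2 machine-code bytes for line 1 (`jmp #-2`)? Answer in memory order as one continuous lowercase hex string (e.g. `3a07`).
1. jmp fields op=0x1:4|imm=-2:12 → word 1ffeh → 1f fe

1ffe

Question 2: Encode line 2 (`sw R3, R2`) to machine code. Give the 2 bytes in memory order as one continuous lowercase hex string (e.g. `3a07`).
4680

2. sw fields op=0x4:4|rd=3:3|rs=2:3|pad=0:6 → word 4680h → 46 80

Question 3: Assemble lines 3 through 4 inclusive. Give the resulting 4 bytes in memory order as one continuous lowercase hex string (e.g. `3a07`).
5c40dff8

line 3 (add): pack op=0x5:4|rd=6:3|rs=1:3|pad=0:6 = 0x5c40; big→ 5c 40
line 4 (bl): pack op=0xd:4|imm=-8:12 = 0xdff8; big→ df f8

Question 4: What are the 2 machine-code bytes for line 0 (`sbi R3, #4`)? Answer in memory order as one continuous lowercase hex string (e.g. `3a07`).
e604

0. sbi fields op=0xe:4|rd=3:3|imm=4:9 → word e604h → e6 04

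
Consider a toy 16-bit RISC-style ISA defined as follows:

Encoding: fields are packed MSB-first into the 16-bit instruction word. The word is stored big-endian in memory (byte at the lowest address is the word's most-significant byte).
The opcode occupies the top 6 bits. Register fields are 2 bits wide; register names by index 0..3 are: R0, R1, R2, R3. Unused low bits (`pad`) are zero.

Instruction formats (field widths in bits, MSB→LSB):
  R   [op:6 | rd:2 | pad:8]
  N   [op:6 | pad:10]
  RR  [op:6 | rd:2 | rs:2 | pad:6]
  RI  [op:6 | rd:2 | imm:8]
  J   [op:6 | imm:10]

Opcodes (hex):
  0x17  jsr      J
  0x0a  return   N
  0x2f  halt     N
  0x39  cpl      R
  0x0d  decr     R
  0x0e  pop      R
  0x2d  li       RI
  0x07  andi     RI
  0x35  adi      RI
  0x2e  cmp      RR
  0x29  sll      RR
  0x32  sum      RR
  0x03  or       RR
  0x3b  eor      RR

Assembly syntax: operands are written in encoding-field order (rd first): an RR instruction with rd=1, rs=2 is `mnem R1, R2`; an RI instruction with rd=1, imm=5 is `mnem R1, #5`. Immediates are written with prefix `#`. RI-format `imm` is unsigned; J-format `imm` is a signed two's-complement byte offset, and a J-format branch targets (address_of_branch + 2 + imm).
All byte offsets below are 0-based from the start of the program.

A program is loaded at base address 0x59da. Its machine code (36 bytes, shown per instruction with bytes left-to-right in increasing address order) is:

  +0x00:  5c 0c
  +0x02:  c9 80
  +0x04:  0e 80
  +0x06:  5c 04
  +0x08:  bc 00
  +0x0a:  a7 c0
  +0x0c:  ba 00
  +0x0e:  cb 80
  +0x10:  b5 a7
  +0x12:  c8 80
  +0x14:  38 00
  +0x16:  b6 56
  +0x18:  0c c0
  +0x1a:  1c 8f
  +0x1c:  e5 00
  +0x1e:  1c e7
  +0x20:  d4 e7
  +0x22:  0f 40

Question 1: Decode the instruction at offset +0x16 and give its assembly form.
li R2, #86

+0x16: b6 56 ⇒ word 0xb656 (big)
  opcode bits[15:10]=0x2d: li/RI
  rd: (w>>8)&0x3=0x2 → R2
  imm: (w>>0)&0xff=0x56 → #86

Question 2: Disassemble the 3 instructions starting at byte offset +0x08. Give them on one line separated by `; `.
@+08  big-endian(bc 00) = 0xbc00
  opcode bits[15:10]=0x2f: halt/N
@+0a  big-endian(a7 c0) = 0xa7c0
  opcode bits[15:10]=0x29: sll/RR
  [9:8] rd=3 = R3
  [7:6] rs=3 = R3
@+0c  big-endian(ba 00) = 0xba00
  opcode bits[15:10]=0x2e: cmp/RR
  [9:8] rd=2 = R2
  [7:6] rs=0 = R0

halt; sll R3, R3; cmp R2, R0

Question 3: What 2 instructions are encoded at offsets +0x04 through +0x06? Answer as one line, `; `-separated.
[04] 0e 80 → 0x0e80
  op=0x0e80>>10=0x3 ⇒ or (RR)
  [9:8] rd=2 = R2
  [7:6] rs=2 = R2
[06] 5c 04 → 0x5c04
  op=0x5c04>>10=0x17 ⇒ jsr (J)
  [9:0] imm=4 = #4

or R2, R2; jsr #4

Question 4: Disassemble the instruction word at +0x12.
sum R0, R2

off 0x12: read c8 80 as big → 0xc880
  opcode bits[15:10]=0x32: sum/RR
  rd: (w>>8)&0x3=0x0 → R0
  rs: (w>>6)&0x3=0x2 → R2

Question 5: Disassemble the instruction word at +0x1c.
@+1c  big-endian(e5 00) = 0xe500
  opcode bits[15:10]=0x39: cpl/R
  rd: (w>>8)&0x3=0x1 → R1

cpl R1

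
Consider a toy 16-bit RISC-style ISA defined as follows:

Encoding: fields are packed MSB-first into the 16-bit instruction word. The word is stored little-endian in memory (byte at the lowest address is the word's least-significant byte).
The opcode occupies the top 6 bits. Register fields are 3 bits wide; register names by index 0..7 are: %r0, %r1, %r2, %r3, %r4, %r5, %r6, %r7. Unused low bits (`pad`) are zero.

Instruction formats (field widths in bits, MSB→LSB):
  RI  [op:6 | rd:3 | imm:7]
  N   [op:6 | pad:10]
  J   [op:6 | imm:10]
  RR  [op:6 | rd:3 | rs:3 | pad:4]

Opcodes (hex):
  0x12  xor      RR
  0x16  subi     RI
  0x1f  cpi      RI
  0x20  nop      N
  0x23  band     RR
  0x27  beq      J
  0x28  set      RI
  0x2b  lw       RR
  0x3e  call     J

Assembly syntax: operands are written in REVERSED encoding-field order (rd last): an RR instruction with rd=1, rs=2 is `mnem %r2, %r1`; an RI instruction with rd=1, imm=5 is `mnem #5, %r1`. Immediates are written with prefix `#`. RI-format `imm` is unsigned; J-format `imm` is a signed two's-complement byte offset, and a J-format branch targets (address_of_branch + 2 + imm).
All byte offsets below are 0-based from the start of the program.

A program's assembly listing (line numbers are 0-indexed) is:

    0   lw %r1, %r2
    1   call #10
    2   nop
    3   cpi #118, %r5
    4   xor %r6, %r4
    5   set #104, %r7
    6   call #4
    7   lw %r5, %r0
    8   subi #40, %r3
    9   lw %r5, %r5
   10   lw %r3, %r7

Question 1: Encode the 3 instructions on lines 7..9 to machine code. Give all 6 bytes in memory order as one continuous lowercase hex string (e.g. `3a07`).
50aca859d0ae

line 7 (lw): pack op=0x2b:6|rd=0:3|rs=5:3|pad=0:4 = 0xac50; little→ 50 ac
line 8 (subi): pack op=0x16:6|rd=3:3|imm=40:7 = 0x59a8; little→ a8 59
line 9 (lw): pack op=0x2b:6|rd=5:3|rs=5:3|pad=0:4 = 0xaed0; little→ d0 ae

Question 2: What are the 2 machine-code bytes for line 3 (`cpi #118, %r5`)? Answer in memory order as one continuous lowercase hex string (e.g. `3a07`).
3. cpi fields op=0x1f:6|rd=5:3|imm=118:7 → word 7ef6h → f6 7e

f67e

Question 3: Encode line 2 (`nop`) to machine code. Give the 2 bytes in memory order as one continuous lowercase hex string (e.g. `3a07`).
0080

line 2 (nop): pack op=0x20:6|pad=0:10 = 0x8000; little→ 00 80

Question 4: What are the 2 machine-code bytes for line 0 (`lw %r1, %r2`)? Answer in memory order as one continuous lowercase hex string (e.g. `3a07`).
10ad

L0: lw op=0x2b:6|rd=2:3|rs=1:3|pad=0:4 ⇒ 0xad10 ⇒ little 10 ad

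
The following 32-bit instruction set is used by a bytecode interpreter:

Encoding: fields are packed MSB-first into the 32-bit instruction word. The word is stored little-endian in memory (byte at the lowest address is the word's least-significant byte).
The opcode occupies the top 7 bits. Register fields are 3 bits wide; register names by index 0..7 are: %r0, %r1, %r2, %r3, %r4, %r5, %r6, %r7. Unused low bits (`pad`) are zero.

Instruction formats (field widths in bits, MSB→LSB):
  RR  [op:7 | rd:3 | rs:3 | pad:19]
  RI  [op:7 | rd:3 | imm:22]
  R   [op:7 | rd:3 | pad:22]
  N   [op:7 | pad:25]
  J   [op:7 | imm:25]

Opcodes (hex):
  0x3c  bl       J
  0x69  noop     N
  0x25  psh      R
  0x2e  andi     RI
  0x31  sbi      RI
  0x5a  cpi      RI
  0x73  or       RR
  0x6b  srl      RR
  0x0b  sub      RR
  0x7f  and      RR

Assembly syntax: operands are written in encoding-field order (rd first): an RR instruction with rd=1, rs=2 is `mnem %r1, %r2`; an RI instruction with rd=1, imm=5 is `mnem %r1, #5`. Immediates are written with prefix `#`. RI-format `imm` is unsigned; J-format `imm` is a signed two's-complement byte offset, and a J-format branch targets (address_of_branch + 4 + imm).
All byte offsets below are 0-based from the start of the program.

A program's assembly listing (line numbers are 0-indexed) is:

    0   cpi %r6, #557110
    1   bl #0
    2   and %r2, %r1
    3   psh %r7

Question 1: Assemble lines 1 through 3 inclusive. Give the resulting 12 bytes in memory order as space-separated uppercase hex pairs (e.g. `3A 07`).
00 00 00 78 00 00 88 FE 00 00 C0 4B

1. bl fields op=0x3c:7|imm=0:25 → word 78000000h → 00 00 00 78
2. and fields op=0x7f:7|rd=2:3|rs=1:3|pad=0:19 → word fe880000h → 00 00 88 fe
3. psh fields op=0x25:7|rd=7:3|pad=0:22 → word 4bc00000h → 00 00 c0 4b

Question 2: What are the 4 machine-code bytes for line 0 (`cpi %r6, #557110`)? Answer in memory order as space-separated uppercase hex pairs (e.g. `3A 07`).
36 80 88 B5

line 0 (cpi): pack op=0x5a:7|rd=6:3|imm=557110:22 = 0xb5888036; little→ 36 80 88 b5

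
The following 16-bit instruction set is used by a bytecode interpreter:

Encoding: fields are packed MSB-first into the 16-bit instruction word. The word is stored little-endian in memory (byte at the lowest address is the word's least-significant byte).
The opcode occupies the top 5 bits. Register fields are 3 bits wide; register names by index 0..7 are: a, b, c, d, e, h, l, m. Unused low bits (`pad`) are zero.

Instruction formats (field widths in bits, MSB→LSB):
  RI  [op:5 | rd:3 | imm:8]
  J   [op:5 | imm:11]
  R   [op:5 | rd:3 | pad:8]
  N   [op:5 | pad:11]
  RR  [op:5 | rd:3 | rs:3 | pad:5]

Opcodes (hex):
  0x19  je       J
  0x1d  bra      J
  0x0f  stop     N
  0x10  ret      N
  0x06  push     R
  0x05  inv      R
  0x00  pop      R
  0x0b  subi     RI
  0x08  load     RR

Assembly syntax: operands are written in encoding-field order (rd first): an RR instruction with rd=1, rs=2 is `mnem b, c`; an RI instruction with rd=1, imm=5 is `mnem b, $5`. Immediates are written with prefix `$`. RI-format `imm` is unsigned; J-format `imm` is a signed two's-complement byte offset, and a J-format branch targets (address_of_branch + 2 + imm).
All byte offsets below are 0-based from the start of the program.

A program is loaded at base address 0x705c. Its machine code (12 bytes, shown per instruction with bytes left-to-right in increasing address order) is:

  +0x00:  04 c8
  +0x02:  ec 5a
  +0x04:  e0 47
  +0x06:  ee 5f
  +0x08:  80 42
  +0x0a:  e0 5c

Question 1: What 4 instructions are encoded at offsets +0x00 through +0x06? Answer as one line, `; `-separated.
+0x00: 04 c8 ⇒ word 0xc804 (little)
  top 5b → 0x19 → je [J]
  [10:0] imm=4 = $4
+0x02: ec 5a ⇒ word 0x5aec (little)
  top 5b → 0xb → subi [RI]
  [10:8] rd=2 = c
  [7:0] imm=236 = $236
+0x04: e0 47 ⇒ word 0x47e0 (little)
  top 5b → 0x8 → load [RR]
  [10:8] rd=7 = m
  [7:5] rs=7 = m
+0x06: ee 5f ⇒ word 0x5fee (little)
  top 5b → 0xb → subi [RI]
  [10:8] rd=7 = m
  [7:0] imm=238 = $238

je $4; subi c, $236; load m, m; subi m, $238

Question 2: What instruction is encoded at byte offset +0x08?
load c, e

@+08  little-endian(80 42) = 0x4280
  op=0x4280>>11=0x8 ⇒ load (RR)
  rd@[10:8]=0x2 ⇒ c
  rs@[7:5]=0x4 ⇒ e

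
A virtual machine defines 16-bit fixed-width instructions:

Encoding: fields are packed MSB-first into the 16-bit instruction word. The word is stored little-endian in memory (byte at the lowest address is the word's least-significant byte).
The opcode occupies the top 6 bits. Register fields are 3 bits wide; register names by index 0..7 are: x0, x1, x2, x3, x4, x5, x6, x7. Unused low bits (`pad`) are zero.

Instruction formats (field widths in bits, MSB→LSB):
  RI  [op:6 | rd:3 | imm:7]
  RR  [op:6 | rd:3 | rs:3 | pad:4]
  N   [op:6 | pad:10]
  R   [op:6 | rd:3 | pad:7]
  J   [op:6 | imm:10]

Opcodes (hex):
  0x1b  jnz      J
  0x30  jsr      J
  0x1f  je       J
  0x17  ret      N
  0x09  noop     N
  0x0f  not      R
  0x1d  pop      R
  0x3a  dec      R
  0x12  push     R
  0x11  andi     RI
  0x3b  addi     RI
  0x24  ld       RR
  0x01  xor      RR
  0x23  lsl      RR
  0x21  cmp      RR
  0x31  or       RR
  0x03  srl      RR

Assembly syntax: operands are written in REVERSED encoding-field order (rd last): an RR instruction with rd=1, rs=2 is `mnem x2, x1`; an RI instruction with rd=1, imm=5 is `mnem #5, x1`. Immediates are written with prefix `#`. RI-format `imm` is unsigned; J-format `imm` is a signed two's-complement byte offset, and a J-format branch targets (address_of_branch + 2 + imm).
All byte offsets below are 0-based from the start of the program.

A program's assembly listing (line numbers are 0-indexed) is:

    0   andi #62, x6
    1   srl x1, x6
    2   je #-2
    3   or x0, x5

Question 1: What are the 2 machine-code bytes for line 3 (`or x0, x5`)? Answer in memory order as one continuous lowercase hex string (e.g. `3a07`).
80c6

3. or fields op=0x31:6|rd=5:3|rs=0:3|pad=0:4 → word c680h → 80 c6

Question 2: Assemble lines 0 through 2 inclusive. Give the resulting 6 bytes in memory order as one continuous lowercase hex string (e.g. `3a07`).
3e47100ffe7f

line 0 (andi): pack op=0x11:6|rd=6:3|imm=62:7 = 0x473e; little→ 3e 47
line 1 (srl): pack op=0x3:6|rd=6:3|rs=1:3|pad=0:4 = 0x0f10; little→ 10 0f
line 2 (je): pack op=0x1f:6|imm=-2:10 = 0x7ffe; little→ fe 7f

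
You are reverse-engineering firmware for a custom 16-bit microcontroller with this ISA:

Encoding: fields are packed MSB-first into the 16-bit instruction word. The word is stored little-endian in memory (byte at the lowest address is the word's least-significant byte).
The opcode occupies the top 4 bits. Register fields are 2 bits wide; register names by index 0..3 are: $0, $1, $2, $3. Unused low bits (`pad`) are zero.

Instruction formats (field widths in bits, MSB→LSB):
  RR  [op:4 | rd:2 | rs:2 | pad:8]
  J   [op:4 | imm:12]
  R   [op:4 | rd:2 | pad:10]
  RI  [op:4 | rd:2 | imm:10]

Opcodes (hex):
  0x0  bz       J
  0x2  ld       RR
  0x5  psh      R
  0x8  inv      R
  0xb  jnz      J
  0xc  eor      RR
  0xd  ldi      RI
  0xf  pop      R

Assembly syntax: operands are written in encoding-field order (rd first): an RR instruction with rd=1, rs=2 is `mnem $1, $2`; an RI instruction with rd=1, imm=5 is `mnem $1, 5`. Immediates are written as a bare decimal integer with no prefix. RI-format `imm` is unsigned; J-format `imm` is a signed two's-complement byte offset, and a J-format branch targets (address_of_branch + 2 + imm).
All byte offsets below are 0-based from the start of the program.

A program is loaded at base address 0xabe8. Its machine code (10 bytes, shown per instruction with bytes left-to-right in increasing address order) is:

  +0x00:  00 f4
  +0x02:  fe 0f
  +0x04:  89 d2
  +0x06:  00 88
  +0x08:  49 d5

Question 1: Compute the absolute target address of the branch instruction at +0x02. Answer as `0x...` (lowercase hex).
+0x02: fe 0f ⇒ word 0x0ffe (little)
  top 4b → 0x0 → bz [J]
  [11:0] imm=4094 (s12→-2) = -2
  target = base 0xabe8 + off 0x02 + 2 + imm -2 = 0xabea

0xabea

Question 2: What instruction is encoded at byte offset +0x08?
ldi $1, 329

@+08  little-endian(49 d5) = 0xd549
  op=0xd549>>12=0xd ⇒ ldi (RI)
  rd@[11:10]=0x1 ⇒ $1
  imm@[9:0]=0x149 ⇒ 329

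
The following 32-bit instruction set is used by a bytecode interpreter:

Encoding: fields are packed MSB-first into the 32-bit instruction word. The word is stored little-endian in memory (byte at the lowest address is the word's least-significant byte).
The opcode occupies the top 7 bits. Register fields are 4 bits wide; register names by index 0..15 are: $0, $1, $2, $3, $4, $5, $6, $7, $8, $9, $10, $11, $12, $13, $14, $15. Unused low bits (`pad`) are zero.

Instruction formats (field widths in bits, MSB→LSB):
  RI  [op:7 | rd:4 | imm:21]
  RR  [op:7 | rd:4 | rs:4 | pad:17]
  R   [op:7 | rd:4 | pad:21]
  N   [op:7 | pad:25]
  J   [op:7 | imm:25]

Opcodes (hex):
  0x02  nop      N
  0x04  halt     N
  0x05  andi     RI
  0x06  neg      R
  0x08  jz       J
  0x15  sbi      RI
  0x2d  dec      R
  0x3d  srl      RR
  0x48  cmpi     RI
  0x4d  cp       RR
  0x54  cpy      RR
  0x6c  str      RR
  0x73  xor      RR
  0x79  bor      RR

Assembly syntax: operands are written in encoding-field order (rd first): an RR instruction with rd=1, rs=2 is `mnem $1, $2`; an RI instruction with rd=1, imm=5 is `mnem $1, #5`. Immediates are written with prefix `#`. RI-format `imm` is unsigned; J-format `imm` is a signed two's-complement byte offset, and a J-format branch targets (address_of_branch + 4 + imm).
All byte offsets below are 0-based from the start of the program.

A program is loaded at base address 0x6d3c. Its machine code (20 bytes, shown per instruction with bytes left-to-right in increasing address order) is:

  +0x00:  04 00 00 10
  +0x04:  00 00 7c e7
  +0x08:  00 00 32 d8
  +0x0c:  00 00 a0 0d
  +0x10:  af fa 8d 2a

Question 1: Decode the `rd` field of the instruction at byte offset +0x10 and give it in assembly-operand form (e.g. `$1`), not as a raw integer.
$4

[10] af fa 8d 2a → 0x2a8dfaaf
  op=0x2a8dfaaf>>25=0x15 ⇒ sbi (RI)
  rd: (w>>21)&0xf=0x4 → $4
  imm: (w>>0)&0x1fffff=0xdfaaf → #916143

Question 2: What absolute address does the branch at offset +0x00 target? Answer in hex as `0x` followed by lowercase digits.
0x6d44

+0x00: 04 00 00 10 ⇒ word 0x10000004 (little)
  opcode bits[31:25]=0x8: jz/J
  [24:0] imm=4 = #4
  target = base 0x6d3c + off 0x00 + 4 + imm 4 = 0x6d44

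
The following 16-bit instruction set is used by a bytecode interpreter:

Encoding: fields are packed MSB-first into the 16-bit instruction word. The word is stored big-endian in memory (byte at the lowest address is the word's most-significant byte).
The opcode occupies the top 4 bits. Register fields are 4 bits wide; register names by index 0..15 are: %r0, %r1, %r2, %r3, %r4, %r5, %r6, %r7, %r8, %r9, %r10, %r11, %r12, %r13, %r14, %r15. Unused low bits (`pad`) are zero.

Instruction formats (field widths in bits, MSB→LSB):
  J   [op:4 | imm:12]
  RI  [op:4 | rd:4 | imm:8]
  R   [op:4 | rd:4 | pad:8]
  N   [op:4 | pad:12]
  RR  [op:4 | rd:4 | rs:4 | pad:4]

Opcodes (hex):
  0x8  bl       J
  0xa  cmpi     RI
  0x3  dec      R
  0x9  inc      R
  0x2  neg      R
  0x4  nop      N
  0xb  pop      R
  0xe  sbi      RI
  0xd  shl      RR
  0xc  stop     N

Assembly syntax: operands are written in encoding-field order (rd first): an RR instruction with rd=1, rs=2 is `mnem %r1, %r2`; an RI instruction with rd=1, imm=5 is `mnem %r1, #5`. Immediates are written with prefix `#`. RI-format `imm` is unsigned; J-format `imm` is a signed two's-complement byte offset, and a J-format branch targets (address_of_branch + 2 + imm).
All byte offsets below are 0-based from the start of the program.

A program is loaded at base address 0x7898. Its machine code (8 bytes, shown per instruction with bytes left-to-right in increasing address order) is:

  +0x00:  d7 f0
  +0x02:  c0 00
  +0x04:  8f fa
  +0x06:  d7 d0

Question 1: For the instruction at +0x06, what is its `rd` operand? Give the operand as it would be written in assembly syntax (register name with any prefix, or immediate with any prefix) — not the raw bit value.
[06] d7 d0 → 0xd7d0
  op=0xd7d0>>12=0xd ⇒ shl (RR)
  rd@[11:8]=0x7 ⇒ %r7
  rs@[7:4]=0xd ⇒ %r13

%r7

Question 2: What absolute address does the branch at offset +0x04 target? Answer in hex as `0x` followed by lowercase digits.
0x7898

off 0x04: read 8f fa as big → 0x8ffa
  top 4b → 0x8 → bl [J]
  [11:0] imm=4090 (s12→-6) = #-6
  target = base 0x7898 + off 0x04 + 2 + imm -6 = 0x7898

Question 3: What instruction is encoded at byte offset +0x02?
stop

@+02  big-endian(c0 00) = 0xc000
  top 4b → 0xc → stop [N]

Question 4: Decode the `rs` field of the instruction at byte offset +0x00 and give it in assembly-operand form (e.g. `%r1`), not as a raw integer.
[00] d7 f0 → 0xd7f0
  op=0xd7f0>>12=0xd ⇒ shl (RR)
  rd@[11:8]=0x7 ⇒ %r7
  rs@[7:4]=0xf ⇒ %r15

%r15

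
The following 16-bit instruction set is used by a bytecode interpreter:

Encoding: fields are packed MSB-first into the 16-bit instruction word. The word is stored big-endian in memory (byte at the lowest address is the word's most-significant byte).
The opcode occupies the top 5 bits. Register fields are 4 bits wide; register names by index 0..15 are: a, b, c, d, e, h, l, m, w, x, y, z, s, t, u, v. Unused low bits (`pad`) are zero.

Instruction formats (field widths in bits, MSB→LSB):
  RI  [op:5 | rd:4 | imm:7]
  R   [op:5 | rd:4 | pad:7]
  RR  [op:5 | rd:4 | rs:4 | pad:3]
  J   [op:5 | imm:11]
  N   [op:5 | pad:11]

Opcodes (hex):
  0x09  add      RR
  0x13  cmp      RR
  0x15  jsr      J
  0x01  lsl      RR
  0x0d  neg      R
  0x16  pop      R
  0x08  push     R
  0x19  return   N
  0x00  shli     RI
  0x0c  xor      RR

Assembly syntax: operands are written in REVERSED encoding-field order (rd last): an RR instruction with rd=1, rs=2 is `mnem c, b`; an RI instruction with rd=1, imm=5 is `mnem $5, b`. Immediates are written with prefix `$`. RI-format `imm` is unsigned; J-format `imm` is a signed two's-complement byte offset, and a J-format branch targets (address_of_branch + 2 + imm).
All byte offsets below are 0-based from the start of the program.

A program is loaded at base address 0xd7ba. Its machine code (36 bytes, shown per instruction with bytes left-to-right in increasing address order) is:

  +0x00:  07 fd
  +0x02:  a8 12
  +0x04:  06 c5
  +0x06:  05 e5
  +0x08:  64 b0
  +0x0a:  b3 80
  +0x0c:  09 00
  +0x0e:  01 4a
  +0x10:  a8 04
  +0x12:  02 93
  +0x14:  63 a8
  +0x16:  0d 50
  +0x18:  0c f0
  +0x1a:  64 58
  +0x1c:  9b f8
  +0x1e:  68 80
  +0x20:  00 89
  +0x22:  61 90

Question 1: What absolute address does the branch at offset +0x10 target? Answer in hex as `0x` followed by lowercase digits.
@+10  big-endian(a8 04) = 0xa804
  opcode bits[15:11]=0x15: jsr/J
  imm@[10:0]=0x4 ⇒ $4
  target = base 0xd7ba + off 0x10 + 2 + imm 4 = 0xd7d0

0xd7d0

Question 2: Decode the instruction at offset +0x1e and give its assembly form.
neg b

+0x1e: 68 80 ⇒ word 0x6880 (big)
  op=0x6880>>11=0xd ⇒ neg (R)
  [10:7] rd=1 = b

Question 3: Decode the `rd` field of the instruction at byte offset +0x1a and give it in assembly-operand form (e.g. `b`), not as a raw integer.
@+1a  big-endian(64 58) = 0x6458
  top 5b → 0xc → xor [RR]
  [10:7] rd=8 = w
  [6:3] rs=11 = z

w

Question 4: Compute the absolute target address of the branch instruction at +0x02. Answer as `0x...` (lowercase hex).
off 0x02: read a8 12 as big → 0xa812
  opcode bits[15:11]=0x15: jsr/J
  imm: (w>>0)&0x7ff=0x12 → $18
  target = base 0xd7ba + off 0x02 + 2 + imm 18 = 0xd7d0

0xd7d0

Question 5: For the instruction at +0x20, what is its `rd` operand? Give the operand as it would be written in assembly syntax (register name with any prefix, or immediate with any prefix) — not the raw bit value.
+0x20: 00 89 ⇒ word 0x0089 (big)
  opcode bits[15:11]=0x0: shli/RI
  [10:7] rd=1 = b
  [6:0] imm=9 = $9

b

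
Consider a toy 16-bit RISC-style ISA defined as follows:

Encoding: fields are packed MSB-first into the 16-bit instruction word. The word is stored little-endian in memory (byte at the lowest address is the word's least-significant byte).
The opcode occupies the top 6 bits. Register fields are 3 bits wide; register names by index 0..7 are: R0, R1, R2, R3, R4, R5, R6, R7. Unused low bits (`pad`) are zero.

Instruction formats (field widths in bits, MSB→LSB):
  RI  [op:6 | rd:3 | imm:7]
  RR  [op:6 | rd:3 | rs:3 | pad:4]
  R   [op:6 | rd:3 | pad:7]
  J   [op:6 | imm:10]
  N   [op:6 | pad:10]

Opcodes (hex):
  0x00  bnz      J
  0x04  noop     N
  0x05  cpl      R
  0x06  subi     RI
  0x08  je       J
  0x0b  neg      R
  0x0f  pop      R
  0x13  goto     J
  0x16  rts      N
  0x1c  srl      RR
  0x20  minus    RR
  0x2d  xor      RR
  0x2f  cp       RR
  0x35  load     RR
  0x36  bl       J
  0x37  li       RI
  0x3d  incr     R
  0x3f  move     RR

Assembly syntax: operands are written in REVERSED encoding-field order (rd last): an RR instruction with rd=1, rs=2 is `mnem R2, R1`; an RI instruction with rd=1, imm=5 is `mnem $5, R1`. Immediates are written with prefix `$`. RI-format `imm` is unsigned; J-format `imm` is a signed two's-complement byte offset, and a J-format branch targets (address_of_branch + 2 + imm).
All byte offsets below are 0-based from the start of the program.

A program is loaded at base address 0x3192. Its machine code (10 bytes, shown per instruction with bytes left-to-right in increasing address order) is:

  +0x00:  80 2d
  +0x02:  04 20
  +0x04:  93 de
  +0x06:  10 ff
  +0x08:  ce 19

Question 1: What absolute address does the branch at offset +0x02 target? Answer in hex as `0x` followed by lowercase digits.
0x319a

+0x02: 04 20 ⇒ word 0x2004 (little)
  op=0x2004>>10=0x8 ⇒ je (J)
  [9:0] imm=4 = $4
  target = base 0x3192 + off 0x02 + 2 + imm 4 = 0x319a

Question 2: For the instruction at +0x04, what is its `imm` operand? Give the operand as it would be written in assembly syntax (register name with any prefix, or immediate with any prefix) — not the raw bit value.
off 0x04: read 93 de as little → 0xde93
  top 6b → 0x37 → li [RI]
  [9:7] rd=5 = R5
  [6:0] imm=19 = $19

$19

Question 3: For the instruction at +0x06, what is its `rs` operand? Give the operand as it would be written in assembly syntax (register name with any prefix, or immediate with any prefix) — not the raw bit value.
R1

@+06  little-endian(10 ff) = 0xff10
  opcode bits[15:10]=0x3f: move/RR
  rd@[9:7]=0x6 ⇒ R6
  rs@[6:4]=0x1 ⇒ R1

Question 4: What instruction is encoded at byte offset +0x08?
subi $78, R3

@+08  little-endian(ce 19) = 0x19ce
  opcode bits[15:10]=0x6: subi/RI
  rd@[9:7]=0x3 ⇒ R3
  imm@[6:0]=0x4e ⇒ $78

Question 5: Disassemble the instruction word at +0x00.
@+00  little-endian(80 2d) = 0x2d80
  op=0x2d80>>10=0xb ⇒ neg (R)
  rd@[9:7]=0x3 ⇒ R3

neg R3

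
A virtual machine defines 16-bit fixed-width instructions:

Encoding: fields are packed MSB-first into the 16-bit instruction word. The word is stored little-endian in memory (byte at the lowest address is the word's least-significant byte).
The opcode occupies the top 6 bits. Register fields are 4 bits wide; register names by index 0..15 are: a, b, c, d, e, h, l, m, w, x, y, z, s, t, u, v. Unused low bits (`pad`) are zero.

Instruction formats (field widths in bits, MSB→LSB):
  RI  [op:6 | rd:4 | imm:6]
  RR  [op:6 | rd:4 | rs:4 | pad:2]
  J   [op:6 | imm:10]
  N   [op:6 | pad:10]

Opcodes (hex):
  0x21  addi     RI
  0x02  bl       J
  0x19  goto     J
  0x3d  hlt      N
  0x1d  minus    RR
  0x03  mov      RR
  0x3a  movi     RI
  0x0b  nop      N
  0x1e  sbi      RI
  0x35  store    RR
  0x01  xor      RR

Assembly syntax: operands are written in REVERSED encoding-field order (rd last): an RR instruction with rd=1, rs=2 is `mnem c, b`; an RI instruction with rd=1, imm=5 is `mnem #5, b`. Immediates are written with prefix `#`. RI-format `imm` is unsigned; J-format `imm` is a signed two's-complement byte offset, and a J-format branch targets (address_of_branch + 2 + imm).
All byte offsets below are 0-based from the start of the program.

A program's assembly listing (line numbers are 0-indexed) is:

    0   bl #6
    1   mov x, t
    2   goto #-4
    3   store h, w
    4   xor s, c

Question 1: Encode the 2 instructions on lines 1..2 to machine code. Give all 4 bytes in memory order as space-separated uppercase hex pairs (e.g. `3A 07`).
L1: mov op=0x3:6|rd=13:4|rs=9:4|pad=0:2 ⇒ 0x0f64 ⇒ little 64 0f
L2: goto op=0x19:6|imm=-4:10 ⇒ 0x67fc ⇒ little fc 67

64 0F FC 67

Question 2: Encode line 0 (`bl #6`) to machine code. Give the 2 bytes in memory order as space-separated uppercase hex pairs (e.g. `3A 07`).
06 08

line 0 (bl): pack op=0x2:6|imm=6:10 = 0x0806; little→ 06 08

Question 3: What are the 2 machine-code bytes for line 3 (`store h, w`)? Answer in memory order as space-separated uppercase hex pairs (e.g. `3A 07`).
14 D6

L3: store op=0x35:6|rd=8:4|rs=5:4|pad=0:2 ⇒ 0xd614 ⇒ little 14 d6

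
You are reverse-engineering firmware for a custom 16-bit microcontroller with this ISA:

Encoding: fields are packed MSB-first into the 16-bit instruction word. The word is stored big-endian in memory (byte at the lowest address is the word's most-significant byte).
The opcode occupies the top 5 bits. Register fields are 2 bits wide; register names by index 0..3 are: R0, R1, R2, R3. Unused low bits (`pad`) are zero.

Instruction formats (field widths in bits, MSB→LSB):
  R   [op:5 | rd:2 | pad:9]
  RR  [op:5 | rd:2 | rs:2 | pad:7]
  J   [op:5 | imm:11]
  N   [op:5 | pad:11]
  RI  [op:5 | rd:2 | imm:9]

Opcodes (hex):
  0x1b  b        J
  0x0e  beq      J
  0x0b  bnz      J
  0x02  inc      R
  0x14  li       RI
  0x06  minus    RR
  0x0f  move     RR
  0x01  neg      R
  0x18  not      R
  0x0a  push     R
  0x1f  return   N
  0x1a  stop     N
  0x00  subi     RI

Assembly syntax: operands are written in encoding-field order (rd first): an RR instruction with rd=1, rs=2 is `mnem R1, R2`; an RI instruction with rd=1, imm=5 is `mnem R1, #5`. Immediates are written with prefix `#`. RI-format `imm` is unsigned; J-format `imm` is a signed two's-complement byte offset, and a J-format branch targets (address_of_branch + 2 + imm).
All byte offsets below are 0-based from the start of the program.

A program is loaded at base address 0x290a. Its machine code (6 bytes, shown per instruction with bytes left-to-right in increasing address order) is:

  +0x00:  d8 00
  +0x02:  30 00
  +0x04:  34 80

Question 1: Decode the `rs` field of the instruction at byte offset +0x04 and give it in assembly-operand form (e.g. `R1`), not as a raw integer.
+0x04: 34 80 ⇒ word 0x3480 (big)
  opcode bits[15:11]=0x6: minus/RR
  rd@[10:9]=0x2 ⇒ R2
  rs@[8:7]=0x1 ⇒ R1

R1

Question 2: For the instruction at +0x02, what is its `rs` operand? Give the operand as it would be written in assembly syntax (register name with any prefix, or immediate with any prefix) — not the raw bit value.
+0x02: 30 00 ⇒ word 0x3000 (big)
  opcode bits[15:11]=0x6: minus/RR
  [10:9] rd=0 = R0
  [8:7] rs=0 = R0

R0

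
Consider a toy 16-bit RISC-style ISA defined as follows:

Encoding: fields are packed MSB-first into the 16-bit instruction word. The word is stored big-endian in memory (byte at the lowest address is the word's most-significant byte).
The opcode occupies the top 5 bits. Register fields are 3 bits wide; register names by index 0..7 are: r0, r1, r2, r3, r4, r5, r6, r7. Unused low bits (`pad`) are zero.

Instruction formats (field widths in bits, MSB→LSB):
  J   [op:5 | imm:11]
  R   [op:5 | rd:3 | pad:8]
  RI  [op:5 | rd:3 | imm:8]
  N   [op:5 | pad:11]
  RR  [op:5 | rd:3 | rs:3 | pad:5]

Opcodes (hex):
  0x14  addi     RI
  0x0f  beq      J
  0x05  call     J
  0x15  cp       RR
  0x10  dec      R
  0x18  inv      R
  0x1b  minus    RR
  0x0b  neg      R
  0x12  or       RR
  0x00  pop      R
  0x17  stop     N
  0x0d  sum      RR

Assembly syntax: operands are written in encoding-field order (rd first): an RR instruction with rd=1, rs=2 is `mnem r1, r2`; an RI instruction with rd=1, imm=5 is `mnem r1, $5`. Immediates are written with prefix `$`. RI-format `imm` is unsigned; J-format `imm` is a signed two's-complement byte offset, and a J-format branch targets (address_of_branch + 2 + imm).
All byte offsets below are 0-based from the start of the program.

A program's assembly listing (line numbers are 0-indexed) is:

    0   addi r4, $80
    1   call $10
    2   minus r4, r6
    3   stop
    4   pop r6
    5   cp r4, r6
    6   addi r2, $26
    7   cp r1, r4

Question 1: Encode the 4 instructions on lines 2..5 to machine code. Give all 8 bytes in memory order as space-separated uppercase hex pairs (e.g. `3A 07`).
DC C0 B8 00 06 00 AC C0

L2: minus op=0x1b:5|rd=4:3|rs=6:3|pad=0:5 ⇒ 0xdcc0 ⇒ big dc c0
L3: stop op=0x17:5|pad=0:11 ⇒ 0xb800 ⇒ big b8 00
L4: pop op=0x0:5|rd=6:3|pad=0:8 ⇒ 0x0600 ⇒ big 06 00
L5: cp op=0x15:5|rd=4:3|rs=6:3|pad=0:5 ⇒ 0xacc0 ⇒ big ac c0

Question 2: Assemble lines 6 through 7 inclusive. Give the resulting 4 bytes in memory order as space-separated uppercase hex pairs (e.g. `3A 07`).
A2 1A A9 80

L6: addi op=0x14:5|rd=2:3|imm=26:8 ⇒ 0xa21a ⇒ big a2 1a
L7: cp op=0x15:5|rd=1:3|rs=4:3|pad=0:5 ⇒ 0xa980 ⇒ big a9 80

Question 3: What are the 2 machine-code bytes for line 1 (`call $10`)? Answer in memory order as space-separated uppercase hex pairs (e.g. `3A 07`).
L1: call op=0x5:5|imm=10:11 ⇒ 0x280a ⇒ big 28 0a

28 0A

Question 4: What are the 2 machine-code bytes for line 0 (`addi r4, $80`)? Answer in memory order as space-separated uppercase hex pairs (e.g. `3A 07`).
0. addi fields op=0x14:5|rd=4:3|imm=80:8 → word a450h → a4 50

A4 50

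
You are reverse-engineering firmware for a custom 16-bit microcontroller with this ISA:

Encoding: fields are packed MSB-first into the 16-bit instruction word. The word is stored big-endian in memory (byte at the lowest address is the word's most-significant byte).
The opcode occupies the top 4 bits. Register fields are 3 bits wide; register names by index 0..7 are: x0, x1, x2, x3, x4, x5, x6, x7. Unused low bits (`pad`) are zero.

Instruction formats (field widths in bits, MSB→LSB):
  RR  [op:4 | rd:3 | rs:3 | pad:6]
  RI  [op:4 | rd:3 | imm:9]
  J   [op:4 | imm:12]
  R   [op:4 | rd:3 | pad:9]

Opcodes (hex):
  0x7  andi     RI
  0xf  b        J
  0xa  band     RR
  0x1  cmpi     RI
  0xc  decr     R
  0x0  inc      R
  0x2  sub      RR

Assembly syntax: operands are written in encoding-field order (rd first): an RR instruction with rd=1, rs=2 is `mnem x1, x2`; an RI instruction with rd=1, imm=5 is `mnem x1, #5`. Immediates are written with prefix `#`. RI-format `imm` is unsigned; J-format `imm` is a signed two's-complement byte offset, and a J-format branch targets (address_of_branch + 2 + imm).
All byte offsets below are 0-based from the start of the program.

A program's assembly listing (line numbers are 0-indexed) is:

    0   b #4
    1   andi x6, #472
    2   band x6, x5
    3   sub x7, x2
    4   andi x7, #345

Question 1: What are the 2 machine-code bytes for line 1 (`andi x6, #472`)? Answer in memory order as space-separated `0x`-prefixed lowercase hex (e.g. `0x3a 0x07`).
0x7d 0xd8

1. andi fields op=0x7:4|rd=6:3|imm=472:9 → word 7dd8h → 7d d8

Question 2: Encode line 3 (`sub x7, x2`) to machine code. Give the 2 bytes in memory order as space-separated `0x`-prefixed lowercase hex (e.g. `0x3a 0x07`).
3. sub fields op=0x2:4|rd=7:3|rs=2:3|pad=0:6 → word 2e80h → 2e 80

0x2e 0x80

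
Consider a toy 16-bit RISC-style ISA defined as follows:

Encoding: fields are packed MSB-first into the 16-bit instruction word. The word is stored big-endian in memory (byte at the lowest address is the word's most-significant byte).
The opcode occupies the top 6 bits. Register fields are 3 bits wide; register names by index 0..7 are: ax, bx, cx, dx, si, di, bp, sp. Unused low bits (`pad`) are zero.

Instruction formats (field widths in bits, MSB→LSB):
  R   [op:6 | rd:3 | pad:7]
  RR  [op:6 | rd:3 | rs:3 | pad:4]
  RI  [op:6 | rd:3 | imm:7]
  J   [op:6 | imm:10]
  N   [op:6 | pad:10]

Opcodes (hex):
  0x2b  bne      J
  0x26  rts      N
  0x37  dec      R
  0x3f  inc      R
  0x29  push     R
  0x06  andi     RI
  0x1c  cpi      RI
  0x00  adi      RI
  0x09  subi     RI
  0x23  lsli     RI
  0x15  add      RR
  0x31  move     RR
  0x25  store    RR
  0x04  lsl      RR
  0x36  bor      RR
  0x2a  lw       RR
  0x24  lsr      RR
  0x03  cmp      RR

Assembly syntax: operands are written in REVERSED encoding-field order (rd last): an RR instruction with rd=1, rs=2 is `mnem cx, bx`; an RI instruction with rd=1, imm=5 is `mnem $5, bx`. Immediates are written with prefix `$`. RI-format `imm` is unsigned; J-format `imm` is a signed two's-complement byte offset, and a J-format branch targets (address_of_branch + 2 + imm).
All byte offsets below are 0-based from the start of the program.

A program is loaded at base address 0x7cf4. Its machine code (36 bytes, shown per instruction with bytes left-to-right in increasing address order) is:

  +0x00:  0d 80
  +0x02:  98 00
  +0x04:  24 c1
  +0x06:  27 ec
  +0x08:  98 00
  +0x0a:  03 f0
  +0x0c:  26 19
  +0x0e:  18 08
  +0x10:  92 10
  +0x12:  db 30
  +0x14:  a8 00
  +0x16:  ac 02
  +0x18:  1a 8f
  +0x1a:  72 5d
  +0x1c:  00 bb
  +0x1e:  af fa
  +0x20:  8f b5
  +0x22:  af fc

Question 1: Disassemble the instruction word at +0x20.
lsli $53, sp

@+20  big-endian(8f b5) = 0x8fb5
  opcode bits[15:10]=0x23: lsli/RI
  [9:7] rd=7 = sp
  [6:0] imm=53 = $53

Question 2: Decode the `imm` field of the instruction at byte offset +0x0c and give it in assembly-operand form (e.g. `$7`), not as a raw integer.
+0x0c: 26 19 ⇒ word 0x2619 (big)
  opcode bits[15:10]=0x9: subi/RI
  rd: (w>>7)&0x7=0x4 → si
  imm: (w>>0)&0x7f=0x19 → $25

$25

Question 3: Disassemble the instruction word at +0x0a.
[0a] 03 f0 → 0x03f0
  opcode bits[15:10]=0x0: adi/RI
  rd@[9:7]=0x7 ⇒ sp
  imm@[6:0]=0x70 ⇒ $112

adi $112, sp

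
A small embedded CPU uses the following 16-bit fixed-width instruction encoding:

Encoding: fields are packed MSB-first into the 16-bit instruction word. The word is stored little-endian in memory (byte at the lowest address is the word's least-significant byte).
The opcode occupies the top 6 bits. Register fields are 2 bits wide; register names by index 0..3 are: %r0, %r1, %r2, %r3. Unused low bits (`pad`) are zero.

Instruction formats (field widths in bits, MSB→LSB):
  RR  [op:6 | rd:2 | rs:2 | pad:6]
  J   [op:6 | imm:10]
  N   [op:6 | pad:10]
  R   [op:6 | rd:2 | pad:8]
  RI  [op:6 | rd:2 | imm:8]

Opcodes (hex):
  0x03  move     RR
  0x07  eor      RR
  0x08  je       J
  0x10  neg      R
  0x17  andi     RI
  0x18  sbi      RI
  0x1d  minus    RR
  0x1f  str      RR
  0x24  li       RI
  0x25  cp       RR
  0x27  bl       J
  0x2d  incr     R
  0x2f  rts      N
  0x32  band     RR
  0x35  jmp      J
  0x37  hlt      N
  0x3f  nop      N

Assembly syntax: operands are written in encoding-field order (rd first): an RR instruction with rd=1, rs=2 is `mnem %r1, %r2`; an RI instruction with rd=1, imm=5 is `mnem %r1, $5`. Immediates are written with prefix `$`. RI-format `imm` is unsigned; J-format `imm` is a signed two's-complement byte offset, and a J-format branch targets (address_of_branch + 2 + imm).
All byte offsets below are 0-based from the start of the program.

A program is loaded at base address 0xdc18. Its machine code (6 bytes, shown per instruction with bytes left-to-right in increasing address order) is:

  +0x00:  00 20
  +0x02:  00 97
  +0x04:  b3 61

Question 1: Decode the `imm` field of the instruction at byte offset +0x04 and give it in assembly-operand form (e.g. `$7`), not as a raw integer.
$179

+0x04: b3 61 ⇒ word 0x61b3 (little)
  opcode bits[15:10]=0x18: sbi/RI
  [9:8] rd=1 = %r1
  [7:0] imm=179 = $179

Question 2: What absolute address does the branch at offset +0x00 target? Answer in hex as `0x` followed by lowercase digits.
0xdc1a

@+00  little-endian(00 20) = 0x2000
  op=0x2000>>10=0x8 ⇒ je (J)
  imm: (w>>0)&0x3ff=0x0 → $0
  target = base 0xdc18 + off 0x00 + 2 + imm 0 = 0xdc1a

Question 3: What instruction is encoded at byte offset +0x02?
cp %r3, %r0

off 0x02: read 00 97 as little → 0x9700
  op=0x9700>>10=0x25 ⇒ cp (RR)
  rd: (w>>8)&0x3=0x3 → %r3
  rs: (w>>6)&0x3=0x0 → %r0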